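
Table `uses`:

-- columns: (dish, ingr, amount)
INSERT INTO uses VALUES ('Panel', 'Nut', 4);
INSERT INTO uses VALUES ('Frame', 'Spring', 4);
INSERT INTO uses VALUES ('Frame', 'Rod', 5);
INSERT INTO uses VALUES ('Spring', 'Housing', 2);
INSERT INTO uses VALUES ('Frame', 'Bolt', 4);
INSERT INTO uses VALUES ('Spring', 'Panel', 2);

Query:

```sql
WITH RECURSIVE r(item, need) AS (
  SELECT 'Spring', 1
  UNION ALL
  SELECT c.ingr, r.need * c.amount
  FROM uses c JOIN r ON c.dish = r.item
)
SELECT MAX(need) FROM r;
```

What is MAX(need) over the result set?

Base: (Spring, need=1).
Iteration 1: components of {Spring} -> Housing = 1*2 = 2, Panel = 1*2 = 2.
Iteration 2: components of {Housing,Panel} -> Nut = 2*4 = 8.
Iteration 3: no further components; recursion stops.
need values: 1, 2, 2, 8; the maximum is 8.

8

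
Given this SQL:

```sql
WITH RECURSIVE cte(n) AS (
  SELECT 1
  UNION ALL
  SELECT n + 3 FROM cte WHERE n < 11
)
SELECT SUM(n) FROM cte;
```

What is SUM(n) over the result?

Base: n=1.
Iteration 1: 1 < 11 holds -> n = 1 + 3 = 4.
Iteration 2: 4 < 11 holds -> n = 4 + 3 = 7.
Iteration 3: 7 < 11 holds -> n = 7 + 3 = 10.
Iteration 4: 10 < 11 holds -> n = 10 + 3 = 13.
Iteration 5: 13 < 11 fails; recursion stops.
SUM(n) = 1 + 4 + 7 + 10 + 13 = 35.

35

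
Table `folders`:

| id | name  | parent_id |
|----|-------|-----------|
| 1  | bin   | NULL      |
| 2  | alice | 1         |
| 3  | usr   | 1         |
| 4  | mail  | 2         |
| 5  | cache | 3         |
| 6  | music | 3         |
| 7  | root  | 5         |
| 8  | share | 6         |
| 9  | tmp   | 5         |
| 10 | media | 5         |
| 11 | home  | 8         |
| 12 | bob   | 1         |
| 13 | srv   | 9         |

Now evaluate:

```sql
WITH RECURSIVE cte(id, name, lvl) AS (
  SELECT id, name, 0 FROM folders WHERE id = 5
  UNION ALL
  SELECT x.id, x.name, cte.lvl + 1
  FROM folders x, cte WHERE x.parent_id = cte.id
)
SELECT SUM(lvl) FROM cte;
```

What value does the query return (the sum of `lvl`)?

Base: id=5 (cache) at lvl 0.
Iteration 1: rows with parent_id in {5} -> root (id 7, lvl 1), tmp (id 9, lvl 1), media (id 10, lvl 1).
Iteration 2: rows with parent_id in {7,9,10} -> srv (id 13, lvl 2).
Iteration 3: no rows with parent_id in {13}; recursion stops.
SUM(lvl) = 0 + 1 + 1 + 1 + 2 = 5.

5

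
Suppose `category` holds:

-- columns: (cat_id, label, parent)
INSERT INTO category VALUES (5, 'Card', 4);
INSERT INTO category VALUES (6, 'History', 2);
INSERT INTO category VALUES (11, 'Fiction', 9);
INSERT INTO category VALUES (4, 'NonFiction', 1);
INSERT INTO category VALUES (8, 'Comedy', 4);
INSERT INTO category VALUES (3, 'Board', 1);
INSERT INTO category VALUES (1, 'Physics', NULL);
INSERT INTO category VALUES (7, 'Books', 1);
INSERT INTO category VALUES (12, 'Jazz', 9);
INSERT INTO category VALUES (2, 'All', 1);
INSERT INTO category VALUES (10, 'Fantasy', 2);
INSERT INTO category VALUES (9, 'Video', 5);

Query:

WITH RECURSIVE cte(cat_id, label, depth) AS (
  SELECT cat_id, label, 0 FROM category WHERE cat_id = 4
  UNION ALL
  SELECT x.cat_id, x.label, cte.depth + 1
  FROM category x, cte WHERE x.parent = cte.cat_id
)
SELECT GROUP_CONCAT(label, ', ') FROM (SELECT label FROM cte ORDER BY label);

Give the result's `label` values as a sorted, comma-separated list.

Card, Comedy, Fiction, Jazz, NonFiction, Video

Base: cat_id=4 (NonFiction) at depth 0.
Iteration 1: rows with parent in {4} -> Card (id 5, depth 1), Comedy (id 8, depth 1).
Iteration 2: rows with parent in {5,8} -> Video (id 9, depth 2).
Iteration 3: rows with parent in {9} -> Fiction (id 11, depth 3), Jazz (id 12, depth 3).
Iteration 4: no rows with parent in {11,12}; recursion stops.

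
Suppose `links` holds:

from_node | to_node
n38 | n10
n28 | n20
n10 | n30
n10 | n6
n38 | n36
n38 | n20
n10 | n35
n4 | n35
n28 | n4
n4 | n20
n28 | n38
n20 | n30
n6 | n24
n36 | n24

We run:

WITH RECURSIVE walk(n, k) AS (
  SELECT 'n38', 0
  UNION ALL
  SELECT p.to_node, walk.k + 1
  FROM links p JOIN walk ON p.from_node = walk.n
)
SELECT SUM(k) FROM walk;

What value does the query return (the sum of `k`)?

16

Base: (n38, k=0).
Iteration 1: edges from {n38} -> (n10, k=1), (n20, k=1), (n36, k=1).
Iteration 2: edges from {n10,n20,n36} -> (n24, k=2), (n30, k=2) x2, (n35, k=2), (n6, k=2). [UNION ALL keeps all 5 new rows, including repeats]
Iteration 3: edges from {n24,n30,n35,n6} -> (n24, k=3).
Iteration 4: no outgoing edges from {n24}; recursion stops.
SUM(k) = 0 + 1 + 1 + 1 + 2 + 2 + 2 + 2 + 2 + 3 = 16.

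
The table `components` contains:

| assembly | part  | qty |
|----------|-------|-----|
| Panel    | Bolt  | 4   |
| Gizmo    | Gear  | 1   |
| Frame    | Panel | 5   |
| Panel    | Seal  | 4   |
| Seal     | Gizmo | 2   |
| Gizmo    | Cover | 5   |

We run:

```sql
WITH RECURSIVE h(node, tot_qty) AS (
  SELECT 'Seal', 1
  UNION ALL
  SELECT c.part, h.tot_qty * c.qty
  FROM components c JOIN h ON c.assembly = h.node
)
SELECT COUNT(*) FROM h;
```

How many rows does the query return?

Base: (Seal, tot_qty=1).
Iteration 1: components of {Seal} -> Gizmo = 1*2 = 2.
Iteration 2: components of {Gizmo} -> Cover = 2*5 = 10, Gear = 2*1 = 2.
Iteration 3: no further components; recursion stops.
Total rows emitted: 4.

4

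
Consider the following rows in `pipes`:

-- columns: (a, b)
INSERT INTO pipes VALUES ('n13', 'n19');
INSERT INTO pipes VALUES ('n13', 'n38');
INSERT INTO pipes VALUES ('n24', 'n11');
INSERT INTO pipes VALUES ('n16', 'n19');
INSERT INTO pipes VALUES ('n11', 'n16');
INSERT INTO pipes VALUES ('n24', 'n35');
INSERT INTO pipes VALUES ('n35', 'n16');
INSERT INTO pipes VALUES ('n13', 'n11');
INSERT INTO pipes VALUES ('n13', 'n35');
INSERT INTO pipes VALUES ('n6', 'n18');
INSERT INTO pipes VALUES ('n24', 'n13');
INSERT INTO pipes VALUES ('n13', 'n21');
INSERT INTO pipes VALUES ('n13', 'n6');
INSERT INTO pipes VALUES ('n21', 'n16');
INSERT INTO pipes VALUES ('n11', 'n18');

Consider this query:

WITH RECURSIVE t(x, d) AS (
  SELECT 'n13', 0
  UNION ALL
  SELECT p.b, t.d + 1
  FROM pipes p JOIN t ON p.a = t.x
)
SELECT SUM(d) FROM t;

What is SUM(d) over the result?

25

Base: (n13, d=0).
Iteration 1: edges from {n13} -> (n11, d=1), (n19, d=1), (n21, d=1), (n35, d=1), (n38, d=1), (n6, d=1).
Iteration 2: edges from {n11,n19,n21,n35,n38,n6} -> (n16, d=2) x3, (n18, d=2) x2. [UNION ALL keeps all 5 new rows, including repeats]
Iteration 3: edges from {n16,n18} -> (n19, d=3) x3. [UNION ALL keeps all 3 new rows, including repeats]
Iteration 4: no outgoing edges from {n19}; recursion stops.
SUM(d) = 0 + 1 + 1 + 1 + 1 + 1 + 1 + 2 + 2 + 2 + 2 + 2 + 3 + 3 + 3 = 25.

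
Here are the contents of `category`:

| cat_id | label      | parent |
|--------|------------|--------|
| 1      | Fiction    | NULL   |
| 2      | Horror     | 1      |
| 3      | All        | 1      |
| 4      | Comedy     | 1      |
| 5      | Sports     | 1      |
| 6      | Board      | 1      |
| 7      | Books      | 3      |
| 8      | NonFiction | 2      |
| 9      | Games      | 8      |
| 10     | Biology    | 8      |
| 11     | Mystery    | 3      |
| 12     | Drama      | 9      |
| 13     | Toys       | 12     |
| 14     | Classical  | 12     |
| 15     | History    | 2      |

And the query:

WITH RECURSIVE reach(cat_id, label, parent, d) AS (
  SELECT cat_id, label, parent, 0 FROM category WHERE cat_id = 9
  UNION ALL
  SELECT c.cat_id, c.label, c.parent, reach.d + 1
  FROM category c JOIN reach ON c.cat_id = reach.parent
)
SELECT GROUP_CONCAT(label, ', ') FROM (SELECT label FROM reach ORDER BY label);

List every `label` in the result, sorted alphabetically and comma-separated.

Base: cat_id=9 (Games), parent=8, d 0.
Iteration 1: join on cat_id=8 -> NonFiction (id 8, parent=2, d 1).
Iteration 2: join on cat_id=2 -> Horror (id 2, parent=1, d 2).
Iteration 3: join on cat_id=1 -> Fiction (id 1, parent=NULL, d 3).
Iteration 4: parent is NULL; no match; recursion stops.

Fiction, Games, Horror, NonFiction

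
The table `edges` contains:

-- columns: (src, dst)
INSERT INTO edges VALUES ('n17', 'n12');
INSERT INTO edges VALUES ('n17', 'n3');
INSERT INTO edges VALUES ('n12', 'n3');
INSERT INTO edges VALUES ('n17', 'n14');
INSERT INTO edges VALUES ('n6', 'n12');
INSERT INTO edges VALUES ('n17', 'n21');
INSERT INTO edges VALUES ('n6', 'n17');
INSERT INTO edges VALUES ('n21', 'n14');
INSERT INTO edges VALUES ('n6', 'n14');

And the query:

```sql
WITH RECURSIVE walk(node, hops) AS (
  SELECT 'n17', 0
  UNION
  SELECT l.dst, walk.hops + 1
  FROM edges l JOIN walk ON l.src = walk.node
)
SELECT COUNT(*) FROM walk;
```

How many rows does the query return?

Base: (n17, hops=0).
Iteration 1: edges from {n17} -> (n12, hops=1), (n14, hops=1), (n21, hops=1), (n3, hops=1).
Iteration 2: edges from {n12,n14,n21,n3} -> (n14, hops=2), (n3, hops=2).
Iteration 3: no outgoing edges from {n14,n3}; recursion stops.
Total rows emitted: 7.

7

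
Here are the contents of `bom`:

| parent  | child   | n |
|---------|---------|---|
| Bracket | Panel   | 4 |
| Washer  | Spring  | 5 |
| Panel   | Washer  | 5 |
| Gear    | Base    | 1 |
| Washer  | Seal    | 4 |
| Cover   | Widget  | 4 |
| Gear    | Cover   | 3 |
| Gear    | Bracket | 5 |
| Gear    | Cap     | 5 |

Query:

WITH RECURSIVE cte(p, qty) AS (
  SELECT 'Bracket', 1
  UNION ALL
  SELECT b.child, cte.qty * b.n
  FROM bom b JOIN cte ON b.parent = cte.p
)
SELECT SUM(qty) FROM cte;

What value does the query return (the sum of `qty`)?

205

Base: (Bracket, qty=1).
Iteration 1: components of {Bracket} -> Panel = 1*4 = 4.
Iteration 2: components of {Panel} -> Washer = 4*5 = 20.
Iteration 3: components of {Washer} -> Seal = 20*4 = 80, Spring = 20*5 = 100.
Iteration 4: no further components; recursion stops.
SUM(qty) = 1 + 4 + 20 + 100 + 80 = 205.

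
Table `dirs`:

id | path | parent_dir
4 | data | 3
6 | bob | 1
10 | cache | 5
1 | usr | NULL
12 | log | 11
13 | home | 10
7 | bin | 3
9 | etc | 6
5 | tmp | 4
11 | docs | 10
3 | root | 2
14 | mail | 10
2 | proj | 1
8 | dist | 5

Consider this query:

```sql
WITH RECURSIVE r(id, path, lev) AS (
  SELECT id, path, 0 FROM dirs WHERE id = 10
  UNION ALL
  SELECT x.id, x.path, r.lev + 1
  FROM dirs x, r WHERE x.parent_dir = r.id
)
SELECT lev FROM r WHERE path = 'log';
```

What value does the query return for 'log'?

Base: id=10 (cache) at lev 0.
Iteration 1: rows with parent_dir in {10} -> docs (id 11, lev 1), home (id 13, lev 1), mail (id 14, lev 1).
Iteration 2: rows with parent_dir in {11,13,14} -> log (id 12, lev 2).
Iteration 3: no rows with parent_dir in {12}; recursion stops.

2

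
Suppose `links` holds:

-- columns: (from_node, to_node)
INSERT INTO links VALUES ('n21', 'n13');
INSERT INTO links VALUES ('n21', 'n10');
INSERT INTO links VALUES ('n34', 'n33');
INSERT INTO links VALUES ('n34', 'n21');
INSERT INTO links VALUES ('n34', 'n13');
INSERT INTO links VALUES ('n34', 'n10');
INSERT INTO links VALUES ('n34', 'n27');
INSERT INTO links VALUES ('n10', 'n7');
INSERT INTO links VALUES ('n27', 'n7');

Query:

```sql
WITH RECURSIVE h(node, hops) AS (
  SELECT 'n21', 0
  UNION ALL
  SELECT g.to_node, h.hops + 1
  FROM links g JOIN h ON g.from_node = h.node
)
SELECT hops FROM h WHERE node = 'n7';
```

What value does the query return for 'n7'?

2

Base: (n21, hops=0).
Iteration 1: edges from {n21} -> (n10, hops=1), (n13, hops=1).
Iteration 2: edges from {n10,n13} -> (n7, hops=2).
Iteration 3: no outgoing edges from {n7}; recursion stops.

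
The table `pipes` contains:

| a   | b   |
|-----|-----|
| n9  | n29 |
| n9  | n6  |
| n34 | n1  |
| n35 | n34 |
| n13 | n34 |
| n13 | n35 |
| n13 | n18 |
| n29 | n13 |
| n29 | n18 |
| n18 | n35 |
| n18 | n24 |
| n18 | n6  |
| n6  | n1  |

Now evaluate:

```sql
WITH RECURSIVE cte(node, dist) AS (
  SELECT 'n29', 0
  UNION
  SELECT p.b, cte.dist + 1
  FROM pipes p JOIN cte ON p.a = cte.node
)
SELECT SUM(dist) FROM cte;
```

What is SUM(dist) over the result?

40

Base: (n29, dist=0).
Iteration 1: edges from {n29} -> (n13, dist=1), (n18, dist=1).
Iteration 2: edges from {n13,n18} -> (n18, dist=2), (n24, dist=2), (n34, dist=2), (n35, dist=2), (n6, dist=2). [UNION drops 1 duplicate row(s)]
Iteration 3: edges from {n18,n24,n34,n35,n6} -> (n1, dist=3), (n24, dist=3), (n34, dist=3), (n35, dist=3), (n6, dist=3). [UNION drops 1 duplicate row(s)]
Iteration 4: edges from {n1,n24,n34,n35,n6} -> (n1, dist=4), (n34, dist=4). [UNION drops 1 duplicate row(s)]
Iteration 5: edges from {n1,n34} -> (n1, dist=5).
Iteration 6: no outgoing edges from {n1}; recursion stops.
SUM(dist) = 0 + 1 + 1 + 2 + 2 + 2 + 2 + 2 + 3 + 3 + 3 + 3 + 3 + 4 + 4 + 5 = 40.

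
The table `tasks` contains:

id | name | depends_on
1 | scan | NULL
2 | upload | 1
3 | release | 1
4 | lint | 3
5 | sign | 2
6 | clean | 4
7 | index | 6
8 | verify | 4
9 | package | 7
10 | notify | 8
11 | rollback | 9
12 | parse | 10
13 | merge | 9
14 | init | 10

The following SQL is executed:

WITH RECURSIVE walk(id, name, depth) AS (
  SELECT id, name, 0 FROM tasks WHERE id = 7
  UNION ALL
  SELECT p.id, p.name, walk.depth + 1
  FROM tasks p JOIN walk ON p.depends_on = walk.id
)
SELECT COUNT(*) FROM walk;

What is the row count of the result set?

4

Base: id=7 (index) at depth 0.
Iteration 1: rows with depends_on in {7} -> package (id 9, depth 1).
Iteration 2: rows with depends_on in {9} -> rollback (id 11, depth 2), merge (id 13, depth 2).
Iteration 3: no rows with depends_on in {11,13}; recursion stops.
Total rows emitted: 4.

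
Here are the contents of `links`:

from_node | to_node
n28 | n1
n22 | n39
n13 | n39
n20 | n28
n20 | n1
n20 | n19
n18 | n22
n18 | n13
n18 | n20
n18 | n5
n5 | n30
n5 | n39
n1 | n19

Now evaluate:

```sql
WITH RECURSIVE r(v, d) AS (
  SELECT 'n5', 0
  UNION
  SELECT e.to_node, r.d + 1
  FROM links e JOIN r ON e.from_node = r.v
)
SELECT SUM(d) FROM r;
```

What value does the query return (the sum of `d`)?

Base: (n5, d=0).
Iteration 1: edges from {n5} -> (n30, d=1), (n39, d=1).
Iteration 2: no outgoing edges from {n30,n39}; recursion stops.
SUM(d) = 0 + 1 + 1 = 2.

2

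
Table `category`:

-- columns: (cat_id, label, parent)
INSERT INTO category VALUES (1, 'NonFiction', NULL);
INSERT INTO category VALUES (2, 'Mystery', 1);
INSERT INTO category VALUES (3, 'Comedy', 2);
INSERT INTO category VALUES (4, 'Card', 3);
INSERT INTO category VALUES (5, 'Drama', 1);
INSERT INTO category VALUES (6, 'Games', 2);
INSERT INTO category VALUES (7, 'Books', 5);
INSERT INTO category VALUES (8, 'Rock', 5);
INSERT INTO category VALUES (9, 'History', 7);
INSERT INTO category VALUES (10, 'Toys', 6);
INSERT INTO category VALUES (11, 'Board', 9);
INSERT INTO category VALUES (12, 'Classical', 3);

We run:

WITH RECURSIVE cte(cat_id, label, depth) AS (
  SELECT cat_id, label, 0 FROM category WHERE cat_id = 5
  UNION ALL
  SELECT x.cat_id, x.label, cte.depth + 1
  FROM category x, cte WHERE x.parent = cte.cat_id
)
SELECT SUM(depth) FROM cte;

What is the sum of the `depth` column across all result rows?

Base: cat_id=5 (Drama) at depth 0.
Iteration 1: rows with parent in {5} -> Books (id 7, depth 1), Rock (id 8, depth 1).
Iteration 2: rows with parent in {7,8} -> History (id 9, depth 2).
Iteration 3: rows with parent in {9} -> Board (id 11, depth 3).
Iteration 4: no rows with parent in {11}; recursion stops.
SUM(depth) = 0 + 1 + 1 + 2 + 3 = 7.

7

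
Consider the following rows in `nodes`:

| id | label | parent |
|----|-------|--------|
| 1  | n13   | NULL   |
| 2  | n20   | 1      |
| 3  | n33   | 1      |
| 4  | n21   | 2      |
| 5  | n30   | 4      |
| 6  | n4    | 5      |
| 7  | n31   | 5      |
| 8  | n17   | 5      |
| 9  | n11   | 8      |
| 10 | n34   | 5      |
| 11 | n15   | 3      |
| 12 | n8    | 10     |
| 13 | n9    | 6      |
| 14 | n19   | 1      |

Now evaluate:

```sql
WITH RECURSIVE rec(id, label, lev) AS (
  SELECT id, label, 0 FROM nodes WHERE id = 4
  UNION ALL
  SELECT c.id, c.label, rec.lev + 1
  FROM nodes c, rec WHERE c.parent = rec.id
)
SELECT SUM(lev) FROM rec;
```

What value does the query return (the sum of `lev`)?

18

Base: id=4 (n21) at lev 0.
Iteration 1: rows with parent in {4} -> n30 (id 5, lev 1).
Iteration 2: rows with parent in {5} -> n4 (id 6, lev 2), n31 (id 7, lev 2), n17 (id 8, lev 2), n34 (id 10, lev 2).
Iteration 3: rows with parent in {6,7,8,10} -> n11 (id 9, lev 3), n8 (id 12, lev 3), n9 (id 13, lev 3).
Iteration 4: no rows with parent in {9,12,13}; recursion stops.
SUM(lev) = 0 + 1 + 2 + 2 + 2 + 2 + 3 + 3 + 3 = 18.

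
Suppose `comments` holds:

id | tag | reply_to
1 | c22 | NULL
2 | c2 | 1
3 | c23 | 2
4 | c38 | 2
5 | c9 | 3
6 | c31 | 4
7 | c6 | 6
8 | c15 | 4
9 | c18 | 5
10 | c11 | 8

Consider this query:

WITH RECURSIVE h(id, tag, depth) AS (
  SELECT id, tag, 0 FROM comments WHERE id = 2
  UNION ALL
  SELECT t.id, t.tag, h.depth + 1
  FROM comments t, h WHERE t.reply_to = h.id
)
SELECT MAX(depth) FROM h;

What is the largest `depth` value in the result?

3

Base: id=2 (c2) at depth 0.
Iteration 1: rows with reply_to in {2} -> c23 (id 3, depth 1), c38 (id 4, depth 1).
Iteration 2: rows with reply_to in {3,4} -> c9 (id 5, depth 2), c31 (id 6, depth 2), c15 (id 8, depth 2).
Iteration 3: rows with reply_to in {5,6,8} -> c6 (id 7, depth 3), c18 (id 9, depth 3), c11 (id 10, depth 3).
Iteration 4: no rows with reply_to in {7,9,10}; recursion stops.
depth values: 0, 1, 1, 2, 2, 2, 3, 3, 3; the maximum is 3.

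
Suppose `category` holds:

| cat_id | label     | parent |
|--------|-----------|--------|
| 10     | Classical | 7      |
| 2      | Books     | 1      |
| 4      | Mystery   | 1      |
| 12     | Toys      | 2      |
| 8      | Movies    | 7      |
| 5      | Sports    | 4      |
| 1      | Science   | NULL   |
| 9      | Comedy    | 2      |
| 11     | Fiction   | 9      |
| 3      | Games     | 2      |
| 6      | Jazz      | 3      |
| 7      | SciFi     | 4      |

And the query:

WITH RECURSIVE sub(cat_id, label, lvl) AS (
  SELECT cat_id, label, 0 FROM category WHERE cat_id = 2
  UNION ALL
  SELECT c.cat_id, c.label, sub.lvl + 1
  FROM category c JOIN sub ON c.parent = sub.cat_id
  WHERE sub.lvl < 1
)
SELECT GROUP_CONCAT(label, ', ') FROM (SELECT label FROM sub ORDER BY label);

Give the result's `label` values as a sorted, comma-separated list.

Base: cat_id=2 (Books) at lvl 0.
Iteration 1: rows with parent in {2} -> Games (id 3, lvl 1), Comedy (id 9, lvl 1), Toys (id 12, lvl 1).
Iteration 2: lvl < 1 fails for all current rows; recursion stops.

Books, Comedy, Games, Toys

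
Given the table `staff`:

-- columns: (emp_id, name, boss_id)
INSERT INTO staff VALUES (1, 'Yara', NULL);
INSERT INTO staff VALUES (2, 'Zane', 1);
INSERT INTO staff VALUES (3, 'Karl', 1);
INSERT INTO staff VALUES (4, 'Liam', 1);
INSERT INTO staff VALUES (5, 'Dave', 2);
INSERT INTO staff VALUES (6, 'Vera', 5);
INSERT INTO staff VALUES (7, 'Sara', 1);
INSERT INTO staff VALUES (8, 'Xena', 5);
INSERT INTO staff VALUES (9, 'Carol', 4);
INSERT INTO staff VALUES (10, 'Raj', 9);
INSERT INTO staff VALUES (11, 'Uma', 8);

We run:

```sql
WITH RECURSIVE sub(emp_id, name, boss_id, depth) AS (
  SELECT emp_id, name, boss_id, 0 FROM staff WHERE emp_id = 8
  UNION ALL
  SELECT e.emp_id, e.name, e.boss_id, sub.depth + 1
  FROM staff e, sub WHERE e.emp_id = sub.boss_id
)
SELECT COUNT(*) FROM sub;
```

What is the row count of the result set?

4

Base: emp_id=8 (Xena), boss_id=5, depth 0.
Iteration 1: join on emp_id=5 -> Dave (id 5, boss_id=2, depth 1).
Iteration 2: join on emp_id=2 -> Zane (id 2, boss_id=1, depth 2).
Iteration 3: join on emp_id=1 -> Yara (id 1, boss_id=NULL, depth 3).
Iteration 4: boss_id is NULL; no match; recursion stops.
Total rows emitted: 4.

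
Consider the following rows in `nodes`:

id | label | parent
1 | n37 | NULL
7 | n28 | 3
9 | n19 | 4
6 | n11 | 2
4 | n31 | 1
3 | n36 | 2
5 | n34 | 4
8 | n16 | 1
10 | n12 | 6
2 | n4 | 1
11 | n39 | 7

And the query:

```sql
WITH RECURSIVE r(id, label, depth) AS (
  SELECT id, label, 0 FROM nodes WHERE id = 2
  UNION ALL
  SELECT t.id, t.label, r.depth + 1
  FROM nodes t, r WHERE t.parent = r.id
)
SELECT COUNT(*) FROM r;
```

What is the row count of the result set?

Base: id=2 (n4) at depth 0.
Iteration 1: rows with parent in {2} -> n36 (id 3, depth 1), n11 (id 6, depth 1).
Iteration 2: rows with parent in {3,6} -> n28 (id 7, depth 2), n12 (id 10, depth 2).
Iteration 3: rows with parent in {7,10} -> n39 (id 11, depth 3).
Iteration 4: no rows with parent in {11}; recursion stops.
Total rows emitted: 6.

6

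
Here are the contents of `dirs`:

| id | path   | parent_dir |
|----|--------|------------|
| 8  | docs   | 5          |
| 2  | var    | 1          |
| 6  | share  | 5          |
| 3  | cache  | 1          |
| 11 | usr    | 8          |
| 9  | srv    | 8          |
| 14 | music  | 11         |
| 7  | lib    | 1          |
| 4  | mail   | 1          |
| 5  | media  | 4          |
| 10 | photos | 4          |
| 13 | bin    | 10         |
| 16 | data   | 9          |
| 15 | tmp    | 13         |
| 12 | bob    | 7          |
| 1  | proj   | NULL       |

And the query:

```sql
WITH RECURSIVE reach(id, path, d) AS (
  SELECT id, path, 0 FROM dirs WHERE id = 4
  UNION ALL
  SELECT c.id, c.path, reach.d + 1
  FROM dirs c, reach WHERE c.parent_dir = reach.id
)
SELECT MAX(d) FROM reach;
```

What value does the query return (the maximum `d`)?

4

Base: id=4 (mail) at d 0.
Iteration 1: rows with parent_dir in {4} -> media (id 5, d 1), photos (id 10, d 1).
Iteration 2: rows with parent_dir in {5,10} -> share (id 6, d 2), docs (id 8, d 2), bin (id 13, d 2).
Iteration 3: rows with parent_dir in {6,8,13} -> srv (id 9, d 3), usr (id 11, d 3), tmp (id 15, d 3).
Iteration 4: rows with parent_dir in {9,11,15} -> music (id 14, d 4), data (id 16, d 4).
Iteration 5: no rows with parent_dir in {14,16}; recursion stops.
d values: 0, 1, 1, 2, 2, 2, 3, 3, 3, 4, 4; the maximum is 4.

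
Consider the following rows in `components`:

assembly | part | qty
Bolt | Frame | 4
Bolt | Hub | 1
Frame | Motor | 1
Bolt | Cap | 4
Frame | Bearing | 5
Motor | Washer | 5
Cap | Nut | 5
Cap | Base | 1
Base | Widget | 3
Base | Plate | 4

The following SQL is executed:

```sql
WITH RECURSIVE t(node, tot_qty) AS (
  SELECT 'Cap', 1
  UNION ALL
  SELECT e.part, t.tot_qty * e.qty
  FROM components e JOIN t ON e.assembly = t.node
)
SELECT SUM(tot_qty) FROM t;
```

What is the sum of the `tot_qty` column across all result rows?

Base: (Cap, tot_qty=1).
Iteration 1: components of {Cap} -> Base = 1*1 = 1, Nut = 1*5 = 5.
Iteration 2: components of {Base,Nut} -> Plate = 1*4 = 4, Widget = 1*3 = 3.
Iteration 3: no further components; recursion stops.
SUM(tot_qty) = 1 + 5 + 1 + 3 + 4 = 14.

14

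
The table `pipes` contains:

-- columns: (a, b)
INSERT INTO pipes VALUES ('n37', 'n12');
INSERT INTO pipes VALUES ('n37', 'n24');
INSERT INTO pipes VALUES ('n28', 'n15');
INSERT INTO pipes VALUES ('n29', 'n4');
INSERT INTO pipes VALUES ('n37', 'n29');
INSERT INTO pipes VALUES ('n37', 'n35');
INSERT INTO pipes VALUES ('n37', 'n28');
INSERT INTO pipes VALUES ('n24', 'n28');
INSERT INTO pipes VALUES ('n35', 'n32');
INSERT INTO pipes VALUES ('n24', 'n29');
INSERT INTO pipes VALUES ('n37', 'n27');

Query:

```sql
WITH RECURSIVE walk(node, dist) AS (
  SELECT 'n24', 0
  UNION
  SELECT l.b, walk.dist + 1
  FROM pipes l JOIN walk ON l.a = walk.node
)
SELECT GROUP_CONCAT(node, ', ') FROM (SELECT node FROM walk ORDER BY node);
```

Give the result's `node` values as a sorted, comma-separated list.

n15, n24, n28, n29, n4

Base: (n24, dist=0).
Iteration 1: edges from {n24} -> (n28, dist=1), (n29, dist=1).
Iteration 2: edges from {n28,n29} -> (n15, dist=2), (n4, dist=2).
Iteration 3: no outgoing edges from {n15,n4}; recursion stops.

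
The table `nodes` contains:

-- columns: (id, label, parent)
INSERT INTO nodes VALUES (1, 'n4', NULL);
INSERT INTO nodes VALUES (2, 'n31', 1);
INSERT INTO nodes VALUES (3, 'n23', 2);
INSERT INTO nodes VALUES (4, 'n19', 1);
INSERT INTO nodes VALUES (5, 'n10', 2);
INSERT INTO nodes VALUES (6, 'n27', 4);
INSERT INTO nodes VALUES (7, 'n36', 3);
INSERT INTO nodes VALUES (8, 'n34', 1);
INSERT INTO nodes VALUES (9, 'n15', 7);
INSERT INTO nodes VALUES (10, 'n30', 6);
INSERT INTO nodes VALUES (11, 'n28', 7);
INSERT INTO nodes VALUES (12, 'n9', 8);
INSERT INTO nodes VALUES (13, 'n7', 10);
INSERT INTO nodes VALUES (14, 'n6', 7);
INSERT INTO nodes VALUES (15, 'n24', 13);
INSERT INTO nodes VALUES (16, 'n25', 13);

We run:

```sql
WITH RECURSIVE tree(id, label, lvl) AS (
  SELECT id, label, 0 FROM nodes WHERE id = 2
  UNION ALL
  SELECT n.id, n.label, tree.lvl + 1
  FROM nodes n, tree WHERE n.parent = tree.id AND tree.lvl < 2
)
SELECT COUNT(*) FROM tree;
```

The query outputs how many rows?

Base: id=2 (n31) at lvl 0.
Iteration 1: rows with parent in {2} -> n23 (id 3, lvl 1), n10 (id 5, lvl 1).
Iteration 2: rows with parent in {3,5} -> n36 (id 7, lvl 2).
Iteration 3: lvl < 2 fails for all current rows; recursion stops.
Total rows emitted: 4.

4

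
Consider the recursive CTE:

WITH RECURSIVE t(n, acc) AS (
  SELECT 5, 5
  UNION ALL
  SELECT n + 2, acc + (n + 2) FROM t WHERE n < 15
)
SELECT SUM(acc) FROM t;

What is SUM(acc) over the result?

175

Base: n=5, acc=5.
Iteration 1: 5 < 15 holds -> n = 5 + 2 = 7, acc = 5 + 7 = 12.
Iteration 2: 7 < 15 holds -> n = 7 + 2 = 9, acc = 12 + 9 = 21.
Iteration 3: 9 < 15 holds -> n = 9 + 2 = 11, acc = 21 + 11 = 32.
Iteration 4: 11 < 15 holds -> n = 11 + 2 = 13, acc = 32 + 13 = 45.
Iteration 5: 13 < 15 holds -> n = 13 + 2 = 15, acc = 45 + 15 = 60.
Iteration 6: 15 < 15 fails; recursion stops.
SUM(acc) = 5 + 12 + 21 + 32 + 45 + 60 = 175.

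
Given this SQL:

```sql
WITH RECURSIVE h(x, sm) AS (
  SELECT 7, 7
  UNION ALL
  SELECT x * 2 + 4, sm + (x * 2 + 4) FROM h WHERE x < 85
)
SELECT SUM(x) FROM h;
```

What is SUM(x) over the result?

Base: x=7, sm=7.
Iteration 1: 7 < 85 holds -> x = 7 * 2 + 4 = 18, sm = 7 + 18 = 25.
Iteration 2: 18 < 85 holds -> x = 18 * 2 + 4 = 40, sm = 25 + 40 = 65.
Iteration 3: 40 < 85 holds -> x = 40 * 2 + 4 = 84, sm = 65 + 84 = 149.
Iteration 4: 84 < 85 holds -> x = 84 * 2 + 4 = 172, sm = 149 + 172 = 321.
Iteration 5: 172 < 85 fails; recursion stops.
SUM(x) = 7 + 18 + 40 + 84 + 172 = 321.

321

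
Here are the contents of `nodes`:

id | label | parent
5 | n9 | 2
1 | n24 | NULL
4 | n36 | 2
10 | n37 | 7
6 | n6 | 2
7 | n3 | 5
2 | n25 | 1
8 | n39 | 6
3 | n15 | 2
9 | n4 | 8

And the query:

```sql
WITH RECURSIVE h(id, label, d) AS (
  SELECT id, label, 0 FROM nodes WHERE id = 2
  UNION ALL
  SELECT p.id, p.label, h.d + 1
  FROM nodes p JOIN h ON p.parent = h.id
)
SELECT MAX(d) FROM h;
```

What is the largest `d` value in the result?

3

Base: id=2 (n25) at d 0.
Iteration 1: rows with parent in {2} -> n15 (id 3, d 1), n36 (id 4, d 1), n9 (id 5, d 1), n6 (id 6, d 1).
Iteration 2: rows with parent in {3,4,5,6} -> n3 (id 7, d 2), n39 (id 8, d 2).
Iteration 3: rows with parent in {7,8} -> n4 (id 9, d 3), n37 (id 10, d 3).
Iteration 4: no rows with parent in {9,10}; recursion stops.
d values: 0, 1, 1, 1, 1, 2, 2, 3, 3; the maximum is 3.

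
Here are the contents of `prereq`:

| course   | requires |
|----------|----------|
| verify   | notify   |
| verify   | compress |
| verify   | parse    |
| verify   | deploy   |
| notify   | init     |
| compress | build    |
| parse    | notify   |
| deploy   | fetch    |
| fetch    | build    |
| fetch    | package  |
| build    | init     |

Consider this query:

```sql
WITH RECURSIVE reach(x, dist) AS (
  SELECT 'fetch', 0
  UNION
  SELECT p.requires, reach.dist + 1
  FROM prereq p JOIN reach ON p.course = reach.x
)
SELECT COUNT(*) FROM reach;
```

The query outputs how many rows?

4

Base: (fetch, dist=0).
Iteration 1: edges from {fetch} -> (build, dist=1), (package, dist=1).
Iteration 2: edges from {build,package} -> (init, dist=2).
Iteration 3: no outgoing edges from {init}; recursion stops.
Total rows emitted: 4.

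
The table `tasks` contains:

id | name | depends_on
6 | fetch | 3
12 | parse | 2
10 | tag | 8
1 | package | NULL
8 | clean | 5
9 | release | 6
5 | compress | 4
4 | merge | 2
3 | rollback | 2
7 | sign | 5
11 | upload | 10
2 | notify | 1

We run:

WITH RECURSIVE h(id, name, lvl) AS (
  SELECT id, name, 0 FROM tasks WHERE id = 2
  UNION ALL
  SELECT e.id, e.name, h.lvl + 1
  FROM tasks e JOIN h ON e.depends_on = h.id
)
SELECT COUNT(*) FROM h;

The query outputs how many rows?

Base: id=2 (notify) at lvl 0.
Iteration 1: rows with depends_on in {2} -> rollback (id 3, lvl 1), merge (id 4, lvl 1), parse (id 12, lvl 1).
Iteration 2: rows with depends_on in {3,4,12} -> compress (id 5, lvl 2), fetch (id 6, lvl 2).
Iteration 3: rows with depends_on in {5,6} -> sign (id 7, lvl 3), clean (id 8, lvl 3), release (id 9, lvl 3).
Iteration 4: rows with depends_on in {7,8,9} -> tag (id 10, lvl 4).
Iteration 5: rows with depends_on in {10} -> upload (id 11, lvl 5).
Iteration 6: no rows with depends_on in {11}; recursion stops.
Total rows emitted: 11.

11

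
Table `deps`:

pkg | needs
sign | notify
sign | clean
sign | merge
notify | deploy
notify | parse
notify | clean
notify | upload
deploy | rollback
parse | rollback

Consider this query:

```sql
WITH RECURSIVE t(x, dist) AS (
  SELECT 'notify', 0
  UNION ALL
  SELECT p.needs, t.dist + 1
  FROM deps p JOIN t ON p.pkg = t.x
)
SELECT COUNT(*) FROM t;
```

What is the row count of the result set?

Base: (notify, dist=0).
Iteration 1: edges from {notify} -> (clean, dist=1), (deploy, dist=1), (parse, dist=1), (upload, dist=1).
Iteration 2: edges from {clean,deploy,parse,upload} -> (rollback, dist=2) x2. [UNION ALL keeps all 2 new rows, including repeats]
Iteration 3: no outgoing edges from {rollback}; recursion stops.
Total rows emitted: 7.

7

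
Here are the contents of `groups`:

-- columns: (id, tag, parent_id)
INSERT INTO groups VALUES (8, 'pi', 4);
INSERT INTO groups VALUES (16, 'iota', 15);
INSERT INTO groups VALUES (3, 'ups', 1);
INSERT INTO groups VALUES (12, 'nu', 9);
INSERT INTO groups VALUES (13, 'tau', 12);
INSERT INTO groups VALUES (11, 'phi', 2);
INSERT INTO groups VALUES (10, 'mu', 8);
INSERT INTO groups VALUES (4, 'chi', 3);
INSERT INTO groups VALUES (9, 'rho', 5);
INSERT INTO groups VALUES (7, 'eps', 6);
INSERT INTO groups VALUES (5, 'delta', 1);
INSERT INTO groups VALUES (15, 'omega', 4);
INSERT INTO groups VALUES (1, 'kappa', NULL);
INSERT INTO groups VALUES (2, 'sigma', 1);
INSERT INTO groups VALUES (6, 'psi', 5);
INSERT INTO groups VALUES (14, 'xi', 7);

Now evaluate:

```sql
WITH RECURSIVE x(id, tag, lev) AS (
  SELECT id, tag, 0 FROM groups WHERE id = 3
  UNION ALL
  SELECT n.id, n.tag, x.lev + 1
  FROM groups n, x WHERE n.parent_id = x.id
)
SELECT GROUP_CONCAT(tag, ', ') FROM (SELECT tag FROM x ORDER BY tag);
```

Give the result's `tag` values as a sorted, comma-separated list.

Base: id=3 (ups) at lev 0.
Iteration 1: rows with parent_id in {3} -> chi (id 4, lev 1).
Iteration 2: rows with parent_id in {4} -> pi (id 8, lev 2), omega (id 15, lev 2).
Iteration 3: rows with parent_id in {8,15} -> mu (id 10, lev 3), iota (id 16, lev 3).
Iteration 4: no rows with parent_id in {10,16}; recursion stops.

chi, iota, mu, omega, pi, ups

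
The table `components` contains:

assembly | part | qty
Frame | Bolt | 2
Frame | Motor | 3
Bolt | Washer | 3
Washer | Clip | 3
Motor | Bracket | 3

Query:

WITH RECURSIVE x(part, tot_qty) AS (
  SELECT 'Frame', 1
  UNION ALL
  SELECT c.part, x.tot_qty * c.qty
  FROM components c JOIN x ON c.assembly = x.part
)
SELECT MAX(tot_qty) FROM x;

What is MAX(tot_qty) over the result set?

18

Base: (Frame, tot_qty=1).
Iteration 1: components of {Frame} -> Bolt = 1*2 = 2, Motor = 1*3 = 3.
Iteration 2: components of {Bolt,Motor} -> Bracket = 3*3 = 9, Washer = 2*3 = 6.
Iteration 3: components of {Bracket,Washer} -> Clip = 6*3 = 18.
Iteration 4: no further components; recursion stops.
tot_qty values: 1, 2, 3, 6, 9, 18; the maximum is 18.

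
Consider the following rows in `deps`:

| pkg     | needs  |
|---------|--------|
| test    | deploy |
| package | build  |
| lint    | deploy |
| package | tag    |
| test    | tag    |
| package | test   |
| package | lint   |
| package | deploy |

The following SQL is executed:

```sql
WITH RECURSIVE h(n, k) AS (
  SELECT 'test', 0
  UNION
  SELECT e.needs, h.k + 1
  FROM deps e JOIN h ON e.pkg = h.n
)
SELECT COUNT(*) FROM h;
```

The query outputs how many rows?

Base: (test, k=0).
Iteration 1: edges from {test} -> (deploy, k=1), (tag, k=1).
Iteration 2: no outgoing edges from {deploy,tag}; recursion stops.
Total rows emitted: 3.

3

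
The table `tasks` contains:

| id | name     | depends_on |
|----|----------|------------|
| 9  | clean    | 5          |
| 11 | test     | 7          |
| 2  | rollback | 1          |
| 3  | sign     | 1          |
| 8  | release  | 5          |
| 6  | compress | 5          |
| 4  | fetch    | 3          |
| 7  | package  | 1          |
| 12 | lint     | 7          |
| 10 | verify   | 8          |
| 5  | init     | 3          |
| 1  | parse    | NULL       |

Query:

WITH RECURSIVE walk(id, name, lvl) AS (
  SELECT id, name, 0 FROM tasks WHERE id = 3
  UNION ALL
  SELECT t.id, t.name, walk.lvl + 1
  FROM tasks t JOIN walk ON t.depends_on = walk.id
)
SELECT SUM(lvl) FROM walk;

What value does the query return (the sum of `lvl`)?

Base: id=3 (sign) at lvl 0.
Iteration 1: rows with depends_on in {3} -> fetch (id 4, lvl 1), init (id 5, lvl 1).
Iteration 2: rows with depends_on in {4,5} -> compress (id 6, lvl 2), release (id 8, lvl 2), clean (id 9, lvl 2).
Iteration 3: rows with depends_on in {6,8,9} -> verify (id 10, lvl 3).
Iteration 4: no rows with depends_on in {10}; recursion stops.
SUM(lvl) = 0 + 1 + 1 + 2 + 2 + 2 + 3 = 11.

11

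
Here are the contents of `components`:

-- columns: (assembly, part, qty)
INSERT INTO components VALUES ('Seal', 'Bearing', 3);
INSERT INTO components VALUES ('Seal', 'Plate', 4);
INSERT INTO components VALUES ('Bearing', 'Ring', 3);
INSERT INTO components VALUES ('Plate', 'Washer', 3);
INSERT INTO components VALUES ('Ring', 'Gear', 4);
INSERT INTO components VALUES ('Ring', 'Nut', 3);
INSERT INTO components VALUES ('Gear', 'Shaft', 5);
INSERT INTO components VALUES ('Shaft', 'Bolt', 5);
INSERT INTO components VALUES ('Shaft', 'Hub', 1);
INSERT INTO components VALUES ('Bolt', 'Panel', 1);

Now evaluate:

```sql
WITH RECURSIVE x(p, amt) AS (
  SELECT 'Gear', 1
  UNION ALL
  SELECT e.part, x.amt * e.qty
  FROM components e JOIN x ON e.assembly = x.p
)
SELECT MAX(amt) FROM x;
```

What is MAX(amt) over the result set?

Base: (Gear, amt=1).
Iteration 1: components of {Gear} -> Shaft = 1*5 = 5.
Iteration 2: components of {Shaft} -> Bolt = 5*5 = 25, Hub = 5*1 = 5.
Iteration 3: components of {Bolt,Hub} -> Panel = 25*1 = 25.
Iteration 4: no further components; recursion stops.
amt values: 1, 5, 25, 5, 25; the maximum is 25.

25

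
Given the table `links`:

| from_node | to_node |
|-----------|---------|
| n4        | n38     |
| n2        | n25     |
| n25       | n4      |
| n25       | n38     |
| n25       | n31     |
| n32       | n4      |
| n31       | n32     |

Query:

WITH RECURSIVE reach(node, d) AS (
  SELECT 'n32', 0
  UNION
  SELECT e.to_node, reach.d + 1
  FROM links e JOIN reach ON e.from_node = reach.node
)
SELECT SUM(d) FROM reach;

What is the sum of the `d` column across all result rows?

3

Base: (n32, d=0).
Iteration 1: edges from {n32} -> (n4, d=1).
Iteration 2: edges from {n4} -> (n38, d=2).
Iteration 3: no outgoing edges from {n38}; recursion stops.
SUM(d) = 0 + 1 + 2 = 3.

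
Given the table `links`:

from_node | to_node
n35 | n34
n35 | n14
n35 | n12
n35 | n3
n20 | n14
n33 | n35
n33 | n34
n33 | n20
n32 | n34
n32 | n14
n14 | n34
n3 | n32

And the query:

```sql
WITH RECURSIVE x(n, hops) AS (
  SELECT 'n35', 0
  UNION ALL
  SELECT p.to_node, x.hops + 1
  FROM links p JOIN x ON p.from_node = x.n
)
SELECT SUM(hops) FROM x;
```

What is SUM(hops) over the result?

Base: (n35, hops=0).
Iteration 1: edges from {n35} -> (n12, hops=1), (n14, hops=1), (n3, hops=1), (n34, hops=1).
Iteration 2: edges from {n12,n14,n3,n34} -> (n32, hops=2), (n34, hops=2).
Iteration 3: edges from {n32,n34} -> (n14, hops=3), (n34, hops=3).
Iteration 4: edges from {n14,n34} -> (n34, hops=4).
Iteration 5: no outgoing edges from {n34}; recursion stops.
SUM(hops) = 0 + 1 + 1 + 1 + 1 + 2 + 2 + 3 + 3 + 4 = 18.

18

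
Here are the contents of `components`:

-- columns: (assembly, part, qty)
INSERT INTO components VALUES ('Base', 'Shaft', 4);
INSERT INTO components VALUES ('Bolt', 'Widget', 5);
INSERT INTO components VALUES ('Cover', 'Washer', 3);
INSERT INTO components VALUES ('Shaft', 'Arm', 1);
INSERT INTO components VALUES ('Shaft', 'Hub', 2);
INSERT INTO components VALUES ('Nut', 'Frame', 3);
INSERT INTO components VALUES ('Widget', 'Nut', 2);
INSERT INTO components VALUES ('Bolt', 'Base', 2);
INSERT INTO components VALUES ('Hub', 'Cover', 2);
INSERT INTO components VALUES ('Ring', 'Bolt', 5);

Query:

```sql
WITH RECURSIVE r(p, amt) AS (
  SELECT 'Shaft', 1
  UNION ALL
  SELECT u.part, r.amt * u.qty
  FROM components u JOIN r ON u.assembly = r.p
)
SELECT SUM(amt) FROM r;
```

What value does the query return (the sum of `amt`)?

Base: (Shaft, amt=1).
Iteration 1: components of {Shaft} -> Arm = 1*1 = 1, Hub = 1*2 = 2.
Iteration 2: components of {Arm,Hub} -> Cover = 2*2 = 4.
Iteration 3: components of {Cover} -> Washer = 4*3 = 12.
Iteration 4: no further components; recursion stops.
SUM(amt) = 1 + 2 + 1 + 4 + 12 = 20.

20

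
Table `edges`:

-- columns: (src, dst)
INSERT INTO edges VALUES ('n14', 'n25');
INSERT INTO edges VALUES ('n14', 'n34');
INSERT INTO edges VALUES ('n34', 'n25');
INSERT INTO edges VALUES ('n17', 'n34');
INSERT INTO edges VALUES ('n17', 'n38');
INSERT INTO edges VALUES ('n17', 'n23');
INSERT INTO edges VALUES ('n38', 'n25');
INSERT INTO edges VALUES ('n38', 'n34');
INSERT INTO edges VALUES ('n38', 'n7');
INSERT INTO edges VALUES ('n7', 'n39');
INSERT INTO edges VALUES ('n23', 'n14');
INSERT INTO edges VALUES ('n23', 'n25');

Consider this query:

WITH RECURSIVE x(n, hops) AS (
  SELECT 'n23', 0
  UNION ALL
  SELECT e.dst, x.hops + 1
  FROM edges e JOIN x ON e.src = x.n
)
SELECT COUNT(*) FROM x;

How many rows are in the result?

Base: (n23, hops=0).
Iteration 1: edges from {n23} -> (n14, hops=1), (n25, hops=1).
Iteration 2: edges from {n14,n25} -> (n25, hops=2), (n34, hops=2).
Iteration 3: edges from {n25,n34} -> (n25, hops=3).
Iteration 4: no outgoing edges from {n25}; recursion stops.
Total rows emitted: 6.

6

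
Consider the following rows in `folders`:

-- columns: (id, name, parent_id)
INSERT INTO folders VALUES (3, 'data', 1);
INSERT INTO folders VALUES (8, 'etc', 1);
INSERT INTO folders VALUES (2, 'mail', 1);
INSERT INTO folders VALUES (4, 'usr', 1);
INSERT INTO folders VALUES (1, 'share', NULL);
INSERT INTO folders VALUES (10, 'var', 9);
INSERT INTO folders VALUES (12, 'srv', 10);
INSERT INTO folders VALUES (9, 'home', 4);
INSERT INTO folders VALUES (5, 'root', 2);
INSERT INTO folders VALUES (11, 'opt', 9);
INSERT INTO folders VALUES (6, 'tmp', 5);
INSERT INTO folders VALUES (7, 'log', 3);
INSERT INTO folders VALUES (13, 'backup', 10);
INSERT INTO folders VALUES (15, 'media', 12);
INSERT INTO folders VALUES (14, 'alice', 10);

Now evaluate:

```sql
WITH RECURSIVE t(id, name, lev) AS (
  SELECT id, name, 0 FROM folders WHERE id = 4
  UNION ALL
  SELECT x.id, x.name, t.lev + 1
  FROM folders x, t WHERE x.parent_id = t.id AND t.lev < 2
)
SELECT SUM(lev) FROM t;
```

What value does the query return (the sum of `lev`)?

Base: id=4 (usr) at lev 0.
Iteration 1: rows with parent_id in {4} -> home (id 9, lev 1).
Iteration 2: rows with parent_id in {9} -> var (id 10, lev 2), opt (id 11, lev 2).
Iteration 3: lev < 2 fails for all current rows; recursion stops.
SUM(lev) = 0 + 1 + 2 + 2 = 5.

5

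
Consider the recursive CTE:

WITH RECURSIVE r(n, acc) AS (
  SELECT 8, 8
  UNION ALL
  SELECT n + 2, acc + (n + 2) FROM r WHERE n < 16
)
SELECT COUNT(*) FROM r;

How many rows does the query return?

Base: n=8, acc=8.
Iteration 1: 8 < 16 holds -> n = 8 + 2 = 10, acc = 8 + 10 = 18.
Iteration 2: 10 < 16 holds -> n = 10 + 2 = 12, acc = 18 + 12 = 30.
Iteration 3: 12 < 16 holds -> n = 12 + 2 = 14, acc = 30 + 14 = 44.
Iteration 4: 14 < 16 holds -> n = 14 + 2 = 16, acc = 44 + 16 = 60.
Iteration 5: 16 < 16 fails; recursion stops.
Total rows emitted: 5.

5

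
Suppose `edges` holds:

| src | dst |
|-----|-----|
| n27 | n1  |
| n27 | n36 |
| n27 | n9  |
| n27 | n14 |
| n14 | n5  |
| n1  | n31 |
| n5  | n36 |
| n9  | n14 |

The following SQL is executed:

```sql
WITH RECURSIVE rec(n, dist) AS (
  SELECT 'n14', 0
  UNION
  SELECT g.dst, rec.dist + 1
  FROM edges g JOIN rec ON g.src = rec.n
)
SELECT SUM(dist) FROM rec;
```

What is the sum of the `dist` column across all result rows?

Base: (n14, dist=0).
Iteration 1: edges from {n14} -> (n5, dist=1).
Iteration 2: edges from {n5} -> (n36, dist=2).
Iteration 3: no outgoing edges from {n36}; recursion stops.
SUM(dist) = 0 + 1 + 2 = 3.

3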